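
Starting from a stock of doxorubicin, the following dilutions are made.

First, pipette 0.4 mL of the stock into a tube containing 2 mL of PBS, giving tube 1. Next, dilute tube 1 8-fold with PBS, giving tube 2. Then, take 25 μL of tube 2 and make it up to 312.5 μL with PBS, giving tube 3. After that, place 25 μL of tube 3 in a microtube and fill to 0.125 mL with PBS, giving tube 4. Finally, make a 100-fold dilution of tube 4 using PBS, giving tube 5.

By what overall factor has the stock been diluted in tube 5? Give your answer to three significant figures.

Step 1: 0.4 mL + 2 mL = 2.4 mL total → factor 2.4/0.4 = 6
Step 2: 8-fold → factor 8
Step 3: 25 μL brought to 312.5 μL → factor 312.5/25 = 12.5
Step 4: 25 μL brought to 0.125 mL → factor 125/25 = 5
Step 5: 100-fold → factor 100
Overall dilution factor = 6 × 8 × 12.5 × 5 × 100 = 3 × 10^5

3.00 × 10^5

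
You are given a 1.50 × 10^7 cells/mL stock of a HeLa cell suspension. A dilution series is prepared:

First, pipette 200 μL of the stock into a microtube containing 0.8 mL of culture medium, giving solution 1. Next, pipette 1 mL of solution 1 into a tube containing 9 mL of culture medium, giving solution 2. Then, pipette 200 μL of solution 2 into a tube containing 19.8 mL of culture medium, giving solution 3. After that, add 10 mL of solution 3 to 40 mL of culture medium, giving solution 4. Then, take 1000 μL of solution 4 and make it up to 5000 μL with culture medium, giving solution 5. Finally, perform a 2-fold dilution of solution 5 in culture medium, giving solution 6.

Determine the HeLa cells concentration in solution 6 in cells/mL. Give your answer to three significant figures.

Step 1: 200 μL + 0.8 mL = 1000 μL total → factor 1000/200 = 5
Step 2: 1 mL + 9 mL = 10 mL total → factor 10/1 = 10
Step 3: 200 μL + 19.8 mL = 20000 μL total → factor 20000/200 = 100
Step 4: 10 mL + 40 mL = 50 mL total → factor 50/10 = 5
Step 5: 1000 μL brought to 5000 μL → factor 5000/1000 = 5
Step 6: 2-fold → factor 2
Overall dilution factor = 5 × 10 × 100 × 5 × 5 × 2 = 2.5 × 10^5
Final = 1.50 × 10^7 cells/mL / 2.5 × 10^5 = 60.0 cells/mL

60.0 cells/mL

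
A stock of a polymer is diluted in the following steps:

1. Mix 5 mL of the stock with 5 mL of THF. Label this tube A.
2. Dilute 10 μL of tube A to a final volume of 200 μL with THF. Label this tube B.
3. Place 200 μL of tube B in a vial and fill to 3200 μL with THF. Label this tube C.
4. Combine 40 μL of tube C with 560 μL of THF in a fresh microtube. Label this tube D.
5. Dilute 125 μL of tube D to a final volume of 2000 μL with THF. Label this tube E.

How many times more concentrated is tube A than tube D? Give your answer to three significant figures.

4.80 × 10^3

Step 1: 5 mL + 5 mL = 10 mL total → factor 10/5 = 2
Step 2: 10 μL brought to 200 μL → factor 200/10 = 20
Step 3: 200 μL brought to 3200 μL → factor 3200/200 = 16
Step 4: 40 μL + 560 μL = 600 μL total → factor 600/40 = 15
Dilution factor to tube A = 2; to tube D = 9600
[tube A]/[tube D] = (factor to tube D)/(factor to tube A) = 9600/2 = 4.80 × 10^3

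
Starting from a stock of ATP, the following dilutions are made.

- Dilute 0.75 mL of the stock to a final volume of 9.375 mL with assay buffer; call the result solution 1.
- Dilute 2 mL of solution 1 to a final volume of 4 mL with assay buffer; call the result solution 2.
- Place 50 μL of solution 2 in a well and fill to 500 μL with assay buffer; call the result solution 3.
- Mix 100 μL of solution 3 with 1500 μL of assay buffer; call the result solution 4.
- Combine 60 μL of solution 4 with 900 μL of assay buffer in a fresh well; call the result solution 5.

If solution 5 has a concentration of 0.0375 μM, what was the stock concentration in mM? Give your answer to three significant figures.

Step 1: 0.75 mL brought to 9.375 mL → factor 9.375/0.75 = 12.5
Step 2: 2 mL brought to 4 mL → factor 4/2 = 2
Step 3: 50 μL brought to 500 μL → factor 500/50 = 10
Step 4: 100 μL + 1500 μL = 1600 μL total → factor 1600/100 = 16
Step 5: 60 μL + 900 μL = 960 μL total → factor 960/60 = 16
Overall dilution factor = 12.5 × 2 × 10 × 16 × 16 = 64000
Stock = 0.0375 μM × 64000 = 2400 μM = 2.40 mM

2.40 mM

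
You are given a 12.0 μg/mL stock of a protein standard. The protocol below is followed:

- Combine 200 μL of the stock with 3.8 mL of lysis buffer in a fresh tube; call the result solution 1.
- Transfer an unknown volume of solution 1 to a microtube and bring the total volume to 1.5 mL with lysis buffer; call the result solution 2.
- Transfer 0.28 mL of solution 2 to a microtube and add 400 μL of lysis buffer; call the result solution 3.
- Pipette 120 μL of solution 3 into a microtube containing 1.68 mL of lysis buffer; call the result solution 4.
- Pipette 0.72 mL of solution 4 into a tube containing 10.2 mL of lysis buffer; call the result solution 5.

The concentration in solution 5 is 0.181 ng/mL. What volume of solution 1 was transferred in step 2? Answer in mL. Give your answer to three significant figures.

0.250 mL

Step 1: 200 μL + 3.8 mL = 4000 μL total → factor 4000/200 = 20
Step 2: v brought to 1.5 mL → factor = 1.5 mL/v
Step 3: 0.28 mL + 400 μL = 0.68 mL total → factor 0.68/0.28 = 2.4286
Step 4: 120 μL + 1.68 mL = 1800 μL total → factor 1800/120 = 15
Step 5: 0.72 mL + 10.2 mL = 10.92 mL total → factor 10.92/0.72 = 15.167
Product of known-step factors = 11050
Overall factor = 12.0 μg/mL / (0.181 ng/mL) = 66298
Step-2 factor = 66298 / 11050 = 5.9999
v = 1.5 mL / 5.9999 = 0.250 mL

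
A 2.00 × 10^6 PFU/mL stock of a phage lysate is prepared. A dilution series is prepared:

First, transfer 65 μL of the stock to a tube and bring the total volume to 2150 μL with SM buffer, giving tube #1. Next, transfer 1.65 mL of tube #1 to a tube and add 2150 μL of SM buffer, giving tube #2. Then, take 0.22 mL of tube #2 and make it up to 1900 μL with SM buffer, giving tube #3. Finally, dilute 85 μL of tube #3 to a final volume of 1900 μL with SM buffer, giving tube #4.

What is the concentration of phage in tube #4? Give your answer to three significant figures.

136 PFU/mL

Step 1: 65 μL brought to 2150 μL → factor 2150/65 = 33.077
Step 2: 1.65 mL + 2150 μL = 3.8 mL total → factor 3.8/1.65 = 2.303
Step 3: 0.22 mL brought to 1900 μL → factor 1.9/0.22 = 8.6364
Step 4: 85 μL brought to 1900 μL → factor 1900/85 = 22.353
Overall dilution factor = 33.077 × 2.303 × 8.6364 × 22.353 = 14706
Final = 2.00 × 10^6 PFU/mL / 14706 = 136 PFU/mL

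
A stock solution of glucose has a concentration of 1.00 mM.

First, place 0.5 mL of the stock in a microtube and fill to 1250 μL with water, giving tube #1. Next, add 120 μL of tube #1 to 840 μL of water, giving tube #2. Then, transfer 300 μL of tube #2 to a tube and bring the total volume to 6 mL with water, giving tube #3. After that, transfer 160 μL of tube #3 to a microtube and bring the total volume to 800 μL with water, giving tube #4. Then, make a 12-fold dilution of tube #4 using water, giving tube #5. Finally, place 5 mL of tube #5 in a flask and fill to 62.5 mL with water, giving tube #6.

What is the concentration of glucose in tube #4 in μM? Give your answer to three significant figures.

0.500 μM

Step 1: 0.5 mL brought to 1250 μL → factor 1.25/0.5 = 2.5
Step 2: 120 μL + 840 μL = 960 μL total → factor 960/120 = 8
Step 3: 300 μL brought to 6 mL → factor 6000/300 = 20
Step 4: 160 μL brought to 800 μL → factor 800/160 = 5
Dilution factor through tube #4 = 2.5 × 8 × 20 × 5 = 2000
[tube #4] = 1.00 mM / 2000 = 0.0005000 mM = 0.500 μM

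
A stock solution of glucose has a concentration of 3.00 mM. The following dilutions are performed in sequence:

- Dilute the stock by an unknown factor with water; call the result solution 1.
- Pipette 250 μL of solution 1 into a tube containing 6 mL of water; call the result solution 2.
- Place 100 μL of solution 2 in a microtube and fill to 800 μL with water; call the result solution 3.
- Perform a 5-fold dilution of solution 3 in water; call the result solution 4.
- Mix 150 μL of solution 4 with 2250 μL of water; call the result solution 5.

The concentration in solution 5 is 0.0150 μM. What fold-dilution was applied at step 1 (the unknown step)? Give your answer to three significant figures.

12.5-fold

Step 1: unknown factor x
Step 2: 250 μL + 6 mL = 6250 μL total → factor 6250/250 = 25
Step 3: 100 μL brought to 800 μL → factor 800/100 = 8
Step 4: 5-fold → factor 5
Step 5: 150 μL + 2250 μL = 2400 μL total → factor 2400/150 = 16
Product of known-step factors = 16000
Overall factor = 3.00 mM / (0.0150 μM) = 2 × 10^5
x = 2 × 10^5 / 16000 = 12.5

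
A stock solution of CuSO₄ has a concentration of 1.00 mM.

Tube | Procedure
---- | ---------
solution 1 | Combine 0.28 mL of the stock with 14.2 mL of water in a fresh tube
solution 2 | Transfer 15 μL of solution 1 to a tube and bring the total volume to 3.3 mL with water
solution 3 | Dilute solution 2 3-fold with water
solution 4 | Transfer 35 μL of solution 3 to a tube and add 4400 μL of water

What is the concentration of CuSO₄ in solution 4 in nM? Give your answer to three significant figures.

0.231 nM

Step 1: 0.28 mL + 14.2 mL = 14.48 mL total → factor 14.48/0.28 = 51.714
Step 2: 15 μL brought to 3.3 mL → factor 3300/15 = 220
Step 3: 3-fold → factor 3
Step 4: 35 μL + 4400 μL = 4435 μL total → factor 4435/35 = 126.71
Overall dilution factor = 51.714 × 220 × 3 × 126.71 = 4.3249 × 10^6
Final = 1.00 mM / 4.3249 × 10^6 = 2.312 × 10^-7 mM = 0.231 nM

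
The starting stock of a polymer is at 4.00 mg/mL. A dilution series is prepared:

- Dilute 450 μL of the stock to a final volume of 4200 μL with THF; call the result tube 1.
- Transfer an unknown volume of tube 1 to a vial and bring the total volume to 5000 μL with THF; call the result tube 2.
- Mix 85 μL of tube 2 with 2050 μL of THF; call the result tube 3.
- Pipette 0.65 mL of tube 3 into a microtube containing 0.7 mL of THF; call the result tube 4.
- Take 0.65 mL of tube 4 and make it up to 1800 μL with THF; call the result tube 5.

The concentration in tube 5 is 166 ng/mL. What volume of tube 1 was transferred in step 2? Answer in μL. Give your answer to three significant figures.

280 μL

Step 1: 450 μL brought to 4200 μL → factor 4200/450 = 9.3333
Step 2: v brought to 5000 μL → factor = 5000 μL/v
Step 3: 85 μL + 2050 μL = 2135 μL total → factor 2135/85 = 25.118
Step 4: 0.65 mL + 0.7 mL = 1.35 mL total → factor 1.35/0.65 = 2.0769
Step 5: 0.65 mL brought to 1800 μL → factor 1.8/0.65 = 2.7692
Product of known-step factors = 1348.3
Overall factor = 4.00 mg/mL / (166 ng/mL) = 24096
Step-2 factor = 24096 / 1348.3 = 17.871
v = 5000 μL / 17.871 = 280 μL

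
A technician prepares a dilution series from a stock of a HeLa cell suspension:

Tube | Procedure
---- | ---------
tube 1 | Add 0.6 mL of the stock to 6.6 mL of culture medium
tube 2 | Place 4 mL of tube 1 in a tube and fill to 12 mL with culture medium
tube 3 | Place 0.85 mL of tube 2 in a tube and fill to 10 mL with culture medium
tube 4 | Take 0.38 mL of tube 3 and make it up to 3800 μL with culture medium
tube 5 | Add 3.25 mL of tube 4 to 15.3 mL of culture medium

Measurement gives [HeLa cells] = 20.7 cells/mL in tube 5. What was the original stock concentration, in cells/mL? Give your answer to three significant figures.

5.00 × 10^5 cells/mL

Step 1: 0.6 mL + 6.6 mL = 7.2 mL total → factor 7.2/0.6 = 12
Step 2: 4 mL brought to 12 mL → factor 12/4 = 3
Step 3: 0.85 mL brought to 10 mL → factor 10/0.85 = 11.765
Step 4: 0.38 mL brought to 3800 μL → factor 3.8/0.38 = 10
Step 5: 3.25 mL + 15.3 mL = 18.55 mL total → factor 18.55/3.25 = 5.7077
Overall dilution factor = 12 × 3 × 11.765 × 10 × 5.7077 = 24174
Stock = 20.7 cells/mL × 24174 = 5.00 × 10^5 cells/mL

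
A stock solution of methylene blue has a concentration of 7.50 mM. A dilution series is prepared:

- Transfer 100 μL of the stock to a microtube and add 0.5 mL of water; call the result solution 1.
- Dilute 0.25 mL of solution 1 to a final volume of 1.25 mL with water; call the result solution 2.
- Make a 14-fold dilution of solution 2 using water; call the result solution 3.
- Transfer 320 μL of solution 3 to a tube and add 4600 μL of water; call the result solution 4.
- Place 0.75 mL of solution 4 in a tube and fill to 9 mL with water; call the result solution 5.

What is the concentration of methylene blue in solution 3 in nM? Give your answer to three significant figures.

1.79 × 10^4 nM

Step 1: 100 μL + 0.5 mL = 600 μL total → factor 600/100 = 6
Step 2: 0.25 mL brought to 1.25 mL → factor 1.25/0.25 = 5
Step 3: 14-fold → factor 14
Dilution factor through solution 3 = 6 × 5 × 14 = 420
[solution 3] = 7.50 mM / 420 = 0.01786 mM = 1.79 × 10^4 nM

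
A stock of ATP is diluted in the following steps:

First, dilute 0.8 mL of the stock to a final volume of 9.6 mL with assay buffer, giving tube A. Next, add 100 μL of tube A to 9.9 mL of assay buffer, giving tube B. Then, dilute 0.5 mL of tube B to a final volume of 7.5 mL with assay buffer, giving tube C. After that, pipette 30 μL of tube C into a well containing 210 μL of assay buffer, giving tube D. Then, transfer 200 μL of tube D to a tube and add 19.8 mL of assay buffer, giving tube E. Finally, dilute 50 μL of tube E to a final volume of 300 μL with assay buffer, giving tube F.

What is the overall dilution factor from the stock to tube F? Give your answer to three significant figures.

8.64 × 10^7

Step 1: 0.8 mL brought to 9.6 mL → factor 9.6/0.8 = 12
Step 2: 100 μL + 9.9 mL = 10000 μL total → factor 10000/100 = 100
Step 3: 0.5 mL brought to 7.5 mL → factor 7.5/0.5 = 15
Step 4: 30 μL + 210 μL = 240 μL total → factor 240/30 = 8
Step 5: 200 μL + 19.8 mL = 20000 μL total → factor 20000/200 = 100
Step 6: 50 μL brought to 300 μL → factor 300/50 = 6
Overall dilution factor = 12 × 100 × 15 × 8 × 100 × 6 = 8.64 × 10^7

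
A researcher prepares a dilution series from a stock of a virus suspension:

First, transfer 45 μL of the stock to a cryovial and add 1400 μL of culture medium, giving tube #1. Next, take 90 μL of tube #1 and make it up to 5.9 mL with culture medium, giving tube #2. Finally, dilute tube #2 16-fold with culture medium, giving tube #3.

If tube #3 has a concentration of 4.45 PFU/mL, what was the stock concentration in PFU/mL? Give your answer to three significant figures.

Step 1: 45 μL + 1400 μL = 1445 μL total → factor 1445/45 = 32.111
Step 2: 90 μL brought to 5.9 mL → factor 5900/90 = 65.556
Step 3: 16-fold → factor 16
Overall dilution factor = 32.111 × 65.556 × 16 = 33681
Stock = 4.45 PFU/mL × 33681 = 1.50 × 10^5 PFU/mL

1.50 × 10^5 PFU/mL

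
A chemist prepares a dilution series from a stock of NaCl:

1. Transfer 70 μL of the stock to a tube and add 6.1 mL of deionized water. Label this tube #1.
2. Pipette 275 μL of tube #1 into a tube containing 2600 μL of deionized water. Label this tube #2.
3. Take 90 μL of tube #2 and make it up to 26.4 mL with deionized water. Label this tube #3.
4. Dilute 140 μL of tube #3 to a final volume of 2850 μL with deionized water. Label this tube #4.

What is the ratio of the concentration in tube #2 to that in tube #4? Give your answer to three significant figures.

Step 1: 70 μL + 6.1 mL = 6170 μL total → factor 6170/70 = 88.143
Step 2: 275 μL + 2600 μL = 2875 μL total → factor 2875/275 = 10.455
Step 3: 90 μL brought to 26.4 mL → factor 26400/90 = 293.33
Step 4: 140 μL brought to 2850 μL → factor 2850/140 = 20.357
Dilution factor to tube #2 = 921.49; to tube #4 = 5.5026 × 10^6
[tube #2]/[tube #4] = (factor to tube #4)/(factor to tube #2) = 5.5026 × 10^6/921.49 = 5.97 × 10^3

5.97 × 10^3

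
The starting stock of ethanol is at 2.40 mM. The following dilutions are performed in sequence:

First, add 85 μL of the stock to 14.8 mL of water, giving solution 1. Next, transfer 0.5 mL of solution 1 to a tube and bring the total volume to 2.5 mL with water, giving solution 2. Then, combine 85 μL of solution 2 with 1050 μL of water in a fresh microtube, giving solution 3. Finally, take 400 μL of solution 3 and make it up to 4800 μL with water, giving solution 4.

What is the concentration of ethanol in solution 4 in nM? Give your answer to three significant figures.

17.1 nM

Step 1: 85 μL + 14.8 mL = 14885 μL total → factor 14885/85 = 175.12
Step 2: 0.5 mL brought to 2.5 mL → factor 2.5/0.5 = 5
Step 3: 85 μL + 1050 μL = 1135 μL total → factor 1135/85 = 13.353
Step 4: 400 μL brought to 4800 μL → factor 4800/400 = 12
Overall dilution factor = 175.12 × 5 × 13.353 × 12 = 1.403 × 10^5
Final = 2.40 mM / 1.403 × 10^5 = 1.711 × 10^-5 mM = 17.1 nM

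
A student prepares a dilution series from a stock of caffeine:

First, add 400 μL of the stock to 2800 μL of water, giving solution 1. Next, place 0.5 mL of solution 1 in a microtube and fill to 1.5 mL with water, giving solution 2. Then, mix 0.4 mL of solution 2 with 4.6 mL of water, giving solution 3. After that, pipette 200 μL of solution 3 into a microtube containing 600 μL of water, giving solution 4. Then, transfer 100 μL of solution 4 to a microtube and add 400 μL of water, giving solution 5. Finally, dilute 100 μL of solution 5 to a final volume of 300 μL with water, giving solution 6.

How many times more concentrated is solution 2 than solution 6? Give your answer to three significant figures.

750

Step 1: 400 μL + 2800 μL = 3200 μL total → factor 3200/400 = 8
Step 2: 0.5 mL brought to 1.5 mL → factor 1.5/0.5 = 3
Step 3: 0.4 mL + 4.6 mL = 5 mL total → factor 5/0.4 = 12.5
Step 4: 200 μL + 600 μL = 800 μL total → factor 800/200 = 4
Step 5: 100 μL + 400 μL = 500 μL total → factor 500/100 = 5
Step 6: 100 μL brought to 300 μL → factor 300/100 = 3
Dilution factor to solution 2 = 24; to solution 6 = 18000
[solution 2]/[solution 6] = (factor to solution 6)/(factor to solution 2) = 18000/24 = 750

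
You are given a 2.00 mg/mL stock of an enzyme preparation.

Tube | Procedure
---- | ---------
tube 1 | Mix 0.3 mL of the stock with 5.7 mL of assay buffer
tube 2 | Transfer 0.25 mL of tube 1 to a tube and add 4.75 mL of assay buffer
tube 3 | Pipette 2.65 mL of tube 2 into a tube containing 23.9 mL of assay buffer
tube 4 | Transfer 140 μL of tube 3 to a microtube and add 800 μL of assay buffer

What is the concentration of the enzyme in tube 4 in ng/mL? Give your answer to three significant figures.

74.3 ng/mL

Step 1: 0.3 mL + 5.7 mL = 6 mL total → factor 6/0.3 = 20
Step 2: 0.25 mL + 4.75 mL = 5 mL total → factor 5/0.25 = 20
Step 3: 2.65 mL + 23.9 mL = 26.55 mL total → factor 26.55/2.65 = 10.019
Step 4: 140 μL + 800 μL = 940 μL total → factor 940/140 = 6.7143
Overall dilution factor = 20 × 20 × 10.019 × 6.7143 = 26908
Final = 2.00 mg/mL / 26908 = 7.433 × 10^-5 mg/mL = 74.3 ng/mL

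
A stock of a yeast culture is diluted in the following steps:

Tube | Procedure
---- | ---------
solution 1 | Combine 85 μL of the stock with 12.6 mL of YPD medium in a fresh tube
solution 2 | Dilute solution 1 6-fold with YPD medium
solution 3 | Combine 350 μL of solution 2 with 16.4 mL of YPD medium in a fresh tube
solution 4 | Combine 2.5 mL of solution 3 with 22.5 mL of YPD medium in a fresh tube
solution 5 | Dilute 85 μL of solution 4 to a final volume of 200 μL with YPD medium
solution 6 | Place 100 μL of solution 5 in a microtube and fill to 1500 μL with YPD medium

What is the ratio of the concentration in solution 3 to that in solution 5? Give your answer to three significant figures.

Step 1: 85 μL + 12.6 mL = 12685 μL total → factor 12685/85 = 149.24
Step 2: 6-fold → factor 6
Step 3: 350 μL + 16.4 mL = 16750 μL total → factor 16750/350 = 47.857
Step 4: 2.5 mL + 22.5 mL = 25 mL total → factor 25/2.5 = 10
Step 5: 85 μL brought to 200 μL → factor 200/85 = 2.3529
Dilution factor to solution 3 = 42852; to solution 5 = 1.0083 × 10^6
[solution 3]/[solution 5] = (factor to solution 5)/(factor to solution 3) = 1.0083 × 10^6/42852 = 23.5

23.5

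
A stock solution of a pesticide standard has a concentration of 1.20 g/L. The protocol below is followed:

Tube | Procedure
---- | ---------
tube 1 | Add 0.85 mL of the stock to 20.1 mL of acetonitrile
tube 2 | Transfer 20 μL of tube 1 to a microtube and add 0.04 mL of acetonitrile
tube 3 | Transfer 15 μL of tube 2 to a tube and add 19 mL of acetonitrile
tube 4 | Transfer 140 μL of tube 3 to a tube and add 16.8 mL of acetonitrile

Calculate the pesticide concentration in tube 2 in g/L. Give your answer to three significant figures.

Step 1: 0.85 mL + 20.1 mL = 20.95 mL total → factor 20.95/0.85 = 24.647
Step 2: 20 μL + 0.04 mL = 60 μL total → factor 60/20 = 3
Dilution factor through tube 2 = 24.647 × 3 = 73.941
[tube 2] = 1.20 g/L / 73.941 = 0.0162 g/L

0.0162 g/L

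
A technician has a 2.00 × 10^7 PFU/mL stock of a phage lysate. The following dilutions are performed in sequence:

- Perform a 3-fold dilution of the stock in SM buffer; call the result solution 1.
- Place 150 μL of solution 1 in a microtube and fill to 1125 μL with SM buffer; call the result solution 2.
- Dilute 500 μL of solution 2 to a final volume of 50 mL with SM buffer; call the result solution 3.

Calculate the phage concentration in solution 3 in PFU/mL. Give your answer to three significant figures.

Step 1: 3-fold → factor 3
Step 2: 150 μL brought to 1125 μL → factor 1125/150 = 7.5
Step 3: 500 μL brought to 50 mL → factor 50000/500 = 100
Dilution factor through solution 3 = 3 × 7.5 × 100 = 2250
[solution 3] = 2.00 × 10^7 PFU/mL / 2250 = 8.89 × 10^3 PFU/mL

8.89 × 10^3 PFU/mL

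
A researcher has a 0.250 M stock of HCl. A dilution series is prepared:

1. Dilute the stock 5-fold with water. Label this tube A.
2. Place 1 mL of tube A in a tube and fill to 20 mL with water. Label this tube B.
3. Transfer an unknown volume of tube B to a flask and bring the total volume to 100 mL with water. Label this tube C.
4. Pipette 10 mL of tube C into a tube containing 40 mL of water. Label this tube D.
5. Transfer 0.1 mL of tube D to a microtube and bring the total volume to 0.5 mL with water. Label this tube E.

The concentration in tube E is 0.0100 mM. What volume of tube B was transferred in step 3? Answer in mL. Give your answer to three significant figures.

Step 1: 5-fold → factor 5
Step 2: 1 mL brought to 20 mL → factor 20/1 = 20
Step 3: v brought to 100 mL → factor = 100 mL/v
Step 4: 10 mL + 40 mL = 50 mL total → factor 50/10 = 5
Step 5: 0.1 mL brought to 0.5 mL → factor 0.5/0.1 = 5
Product of known-step factors = 2500
Overall factor = 0.250 M / (0.0100 mM) = 25000
Step-3 factor = 25000 / 2500 = 10
v = 100 mL / 10 = 10.0 mL

10.0 mL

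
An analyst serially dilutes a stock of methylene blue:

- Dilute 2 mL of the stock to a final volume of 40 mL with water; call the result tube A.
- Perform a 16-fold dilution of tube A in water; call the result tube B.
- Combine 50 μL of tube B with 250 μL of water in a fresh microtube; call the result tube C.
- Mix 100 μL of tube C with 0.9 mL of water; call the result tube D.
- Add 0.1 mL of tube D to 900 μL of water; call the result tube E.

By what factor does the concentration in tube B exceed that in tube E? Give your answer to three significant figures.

600

Step 1: 2 mL brought to 40 mL → factor 40/2 = 20
Step 2: 16-fold → factor 16
Step 3: 50 μL + 250 μL = 300 μL total → factor 300/50 = 6
Step 4: 100 μL + 0.9 mL = 1000 μL total → factor 1000/100 = 10
Step 5: 0.1 mL + 900 μL = 1 mL total → factor 1/0.1 = 10
Dilution factor to tube B = 320; to tube E = 1.92 × 10^5
[tube B]/[tube E] = (factor to tube E)/(factor to tube B) = 1.92 × 10^5/320 = 600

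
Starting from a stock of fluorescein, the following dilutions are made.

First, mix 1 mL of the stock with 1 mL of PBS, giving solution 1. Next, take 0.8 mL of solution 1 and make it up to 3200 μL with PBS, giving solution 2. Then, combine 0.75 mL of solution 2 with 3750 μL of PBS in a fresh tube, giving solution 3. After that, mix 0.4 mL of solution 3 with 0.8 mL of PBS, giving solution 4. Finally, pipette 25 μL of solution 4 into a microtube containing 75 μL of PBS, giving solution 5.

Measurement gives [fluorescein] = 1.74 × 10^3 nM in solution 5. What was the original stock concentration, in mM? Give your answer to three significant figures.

1.00 mM

Step 1: 1 mL + 1 mL = 2 mL total → factor 2/1 = 2
Step 2: 0.8 mL brought to 3200 μL → factor 3.2/0.8 = 4
Step 3: 0.75 mL + 3750 μL = 4.5 mL total → factor 4.5/0.75 = 6
Step 4: 0.4 mL + 0.8 mL = 1.2 mL total → factor 1.2/0.4 = 3
Step 5: 25 μL + 75 μL = 100 μL total → factor 100/25 = 4
Overall dilution factor = 2 × 4 × 6 × 3 × 4 = 576
Stock = 1.74 × 10^3 nM × 576 = 1.002 × 10^6 nM = 1.00 mM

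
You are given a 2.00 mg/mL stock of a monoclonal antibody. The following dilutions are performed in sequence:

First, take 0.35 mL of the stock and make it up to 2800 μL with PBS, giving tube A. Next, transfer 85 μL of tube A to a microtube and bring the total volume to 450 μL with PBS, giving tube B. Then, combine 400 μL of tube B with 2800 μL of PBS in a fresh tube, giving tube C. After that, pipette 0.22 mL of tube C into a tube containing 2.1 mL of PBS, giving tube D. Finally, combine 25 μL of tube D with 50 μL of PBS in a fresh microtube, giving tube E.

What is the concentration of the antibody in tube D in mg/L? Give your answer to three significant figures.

0.560 mg/L

Step 1: 0.35 mL brought to 2800 μL → factor 2.8/0.35 = 8
Step 2: 85 μL brought to 450 μL → factor 450/85 = 5.2941
Step 3: 400 μL + 2800 μL = 3200 μL total → factor 3200/400 = 8
Step 4: 0.22 mL + 2.1 mL = 2.32 mL total → factor 2.32/0.22 = 10.545
Dilution factor through tube D = 8 × 5.2941 × 8 × 10.545 = 3573
[tube D] = 2.00 mg/mL / 3573 = 0.0005597 mg/mL = 0.560 mg/L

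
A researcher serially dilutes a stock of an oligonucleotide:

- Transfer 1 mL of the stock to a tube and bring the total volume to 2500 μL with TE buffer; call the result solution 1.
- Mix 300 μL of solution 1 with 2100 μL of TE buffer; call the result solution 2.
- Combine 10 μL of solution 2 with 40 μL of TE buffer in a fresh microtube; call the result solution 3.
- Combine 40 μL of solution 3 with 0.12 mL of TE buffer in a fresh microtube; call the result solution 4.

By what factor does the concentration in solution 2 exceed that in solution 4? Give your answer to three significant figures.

Step 1: 1 mL brought to 2500 μL → factor 2.5/1 = 2.5
Step 2: 300 μL + 2100 μL = 2400 μL total → factor 2400/300 = 8
Step 3: 10 μL + 40 μL = 50 μL total → factor 50/10 = 5
Step 4: 40 μL + 0.12 mL = 160 μL total → factor 160/40 = 4
Dilution factor to solution 2 = 20; to solution 4 = 400
[solution 2]/[solution 4] = (factor to solution 4)/(factor to solution 2) = 400/20 = 20.0

20.0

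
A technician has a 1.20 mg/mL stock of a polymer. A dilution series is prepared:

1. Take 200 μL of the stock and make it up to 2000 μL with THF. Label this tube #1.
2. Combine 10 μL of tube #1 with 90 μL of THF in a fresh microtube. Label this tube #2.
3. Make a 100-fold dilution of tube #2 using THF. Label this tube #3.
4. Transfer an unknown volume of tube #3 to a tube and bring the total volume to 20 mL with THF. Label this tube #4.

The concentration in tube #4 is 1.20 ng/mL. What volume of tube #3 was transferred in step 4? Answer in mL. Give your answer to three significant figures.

Step 1: 200 μL brought to 2000 μL → factor 2000/200 = 10
Step 2: 10 μL + 90 μL = 100 μL total → factor 100/10 = 10
Step 3: 100-fold → factor 100
Step 4: v brought to 20 mL → factor = 20 mL/v
Product of known-step factors = 10000
Overall factor = 1.20 mg/mL / (1.20 ng/mL) = 1 × 10^6
Step-4 factor = 1 × 10^6 / 10000 = 100
v = 20 mL / 100 = 0.200 mL

0.200 mL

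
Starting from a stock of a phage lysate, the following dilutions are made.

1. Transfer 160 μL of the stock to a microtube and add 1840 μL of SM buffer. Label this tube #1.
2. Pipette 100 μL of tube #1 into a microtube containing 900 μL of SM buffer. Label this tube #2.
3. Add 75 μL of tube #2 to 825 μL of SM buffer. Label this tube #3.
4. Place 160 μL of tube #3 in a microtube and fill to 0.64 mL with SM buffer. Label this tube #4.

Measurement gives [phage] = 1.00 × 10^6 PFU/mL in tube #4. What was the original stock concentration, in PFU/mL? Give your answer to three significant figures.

6.00 × 10^9 PFU/mL

Step 1: 160 μL + 1840 μL = 2000 μL total → factor 2000/160 = 12.5
Step 2: 100 μL + 900 μL = 1000 μL total → factor 1000/100 = 10
Step 3: 75 μL + 825 μL = 900 μL total → factor 900/75 = 12
Step 4: 160 μL brought to 0.64 mL → factor 640/160 = 4
Overall dilution factor = 12.5 × 10 × 12 × 4 = 6000
Stock = 1.00 × 10^6 PFU/mL × 6000 = 6.00 × 10^9 PFU/mL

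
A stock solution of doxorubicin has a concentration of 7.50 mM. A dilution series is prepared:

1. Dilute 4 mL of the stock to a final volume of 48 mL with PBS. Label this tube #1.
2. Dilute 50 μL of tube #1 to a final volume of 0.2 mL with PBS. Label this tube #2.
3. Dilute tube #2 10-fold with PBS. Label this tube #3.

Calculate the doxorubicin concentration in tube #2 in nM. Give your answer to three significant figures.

Step 1: 4 mL brought to 48 mL → factor 48/4 = 12
Step 2: 50 μL brought to 0.2 mL → factor 200/50 = 4
Dilution factor through tube #2 = 12 × 4 = 48
[tube #2] = 7.50 mM / 48 = 0.1562 mM = 1.56 × 10^5 nM

1.56 × 10^5 nM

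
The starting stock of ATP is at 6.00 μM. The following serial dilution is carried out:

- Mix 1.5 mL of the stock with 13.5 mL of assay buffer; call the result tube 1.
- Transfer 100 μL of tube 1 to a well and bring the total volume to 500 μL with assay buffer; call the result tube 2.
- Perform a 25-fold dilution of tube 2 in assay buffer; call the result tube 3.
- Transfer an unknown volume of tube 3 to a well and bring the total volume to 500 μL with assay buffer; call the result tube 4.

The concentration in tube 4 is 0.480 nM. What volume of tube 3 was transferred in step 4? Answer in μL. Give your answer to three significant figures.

Step 1: 1.5 mL + 13.5 mL = 15 mL total → factor 15/1.5 = 10
Step 2: 100 μL brought to 500 μL → factor 500/100 = 5
Step 3: 25-fold → factor 25
Step 4: v brought to 500 μL → factor = 500 μL/v
Product of known-step factors = 1250
Overall factor = 6.00 μM / (0.480 nM) = 12500
Step-4 factor = 12500 / 1250 = 10
v = 500 μL / 10 = 50.0 μL

50.0 μL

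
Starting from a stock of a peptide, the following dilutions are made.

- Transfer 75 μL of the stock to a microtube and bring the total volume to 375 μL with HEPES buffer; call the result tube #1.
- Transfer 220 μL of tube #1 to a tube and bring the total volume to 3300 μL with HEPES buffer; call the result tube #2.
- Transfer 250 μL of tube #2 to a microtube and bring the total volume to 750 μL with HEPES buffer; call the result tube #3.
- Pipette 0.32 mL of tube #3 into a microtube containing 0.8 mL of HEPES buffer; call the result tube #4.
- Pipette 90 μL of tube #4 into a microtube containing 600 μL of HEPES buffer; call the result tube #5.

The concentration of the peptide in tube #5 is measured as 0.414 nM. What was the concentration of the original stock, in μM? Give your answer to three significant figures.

Step 1: 75 μL brought to 375 μL → factor 375/75 = 5
Step 2: 220 μL brought to 3300 μL → factor 3300/220 = 15
Step 3: 250 μL brought to 750 μL → factor 750/250 = 3
Step 4: 0.32 mL + 0.8 mL = 1.12 mL total → factor 1.12/0.32 = 3.5
Step 5: 90 μL + 600 μL = 690 μL total → factor 690/90 = 7.6667
Overall dilution factor = 5 × 15 × 3 × 3.5 × 7.6667 = 6037.5
Stock = 0.414 nM × 6037.5 = 2500 nM = 2.50 μM

2.50 μM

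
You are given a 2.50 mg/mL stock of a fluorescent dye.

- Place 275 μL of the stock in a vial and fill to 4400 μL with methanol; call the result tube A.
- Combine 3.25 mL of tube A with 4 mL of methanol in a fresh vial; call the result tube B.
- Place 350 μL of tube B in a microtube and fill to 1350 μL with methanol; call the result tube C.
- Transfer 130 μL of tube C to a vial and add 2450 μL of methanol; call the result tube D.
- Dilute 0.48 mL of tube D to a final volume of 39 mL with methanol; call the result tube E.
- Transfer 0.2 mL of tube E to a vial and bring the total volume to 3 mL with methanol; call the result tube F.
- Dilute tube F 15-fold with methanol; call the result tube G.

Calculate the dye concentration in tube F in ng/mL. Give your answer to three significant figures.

0.751 ng/mL

Step 1: 275 μL brought to 4400 μL → factor 4400/275 = 16
Step 2: 3.25 mL + 4 mL = 7.25 mL total → factor 7.25/3.25 = 2.2308
Step 3: 350 μL brought to 1350 μL → factor 1350/350 = 3.8571
Step 4: 130 μL + 2450 μL = 2580 μL total → factor 2580/130 = 19.846
Step 5: 0.48 mL brought to 39 mL → factor 39/0.48 = 81.25
Step 6: 0.2 mL brought to 3 mL → factor 3/0.2 = 15
Dilution factor through tube F = 16 × 2.2308 × 3.8571 × 19.846 × 81.25 × 15 = 3.3299 × 10^6
[tube F] = 2.50 mg/mL / 3.3299 × 10^6 = 7.508 × 10^-7 mg/mL = 0.751 ng/mL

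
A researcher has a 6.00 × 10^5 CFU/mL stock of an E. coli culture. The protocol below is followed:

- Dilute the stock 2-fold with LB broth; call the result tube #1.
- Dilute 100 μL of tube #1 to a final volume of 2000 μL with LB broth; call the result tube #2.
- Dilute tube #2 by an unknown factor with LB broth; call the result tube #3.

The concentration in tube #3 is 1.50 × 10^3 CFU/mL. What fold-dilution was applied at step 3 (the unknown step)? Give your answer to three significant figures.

10.0-fold

Step 1: 2-fold → factor 2
Step 2: 100 μL brought to 2000 μL → factor 2000/100 = 20
Step 3: unknown factor x
Product of known-step factors = 40
Overall factor = 6.00 × 10^5 CFU/mL / (1.50 × 10^3 CFU/mL) = 400
x = 400 / 40 = 10.0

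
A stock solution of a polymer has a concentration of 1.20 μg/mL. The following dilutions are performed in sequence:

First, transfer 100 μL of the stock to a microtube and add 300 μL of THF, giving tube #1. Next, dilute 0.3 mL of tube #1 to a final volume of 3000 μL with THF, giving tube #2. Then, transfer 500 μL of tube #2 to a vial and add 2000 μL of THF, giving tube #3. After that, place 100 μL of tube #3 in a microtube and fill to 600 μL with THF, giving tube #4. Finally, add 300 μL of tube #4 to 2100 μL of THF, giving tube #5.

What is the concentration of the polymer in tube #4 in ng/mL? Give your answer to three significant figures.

1.00 ng/mL

Step 1: 100 μL + 300 μL = 400 μL total → factor 400/100 = 4
Step 2: 0.3 mL brought to 3000 μL → factor 3/0.3 = 10
Step 3: 500 μL + 2000 μL = 2500 μL total → factor 2500/500 = 5
Step 4: 100 μL brought to 600 μL → factor 600/100 = 6
Dilution factor through tube #4 = 4 × 10 × 5 × 6 = 1200
[tube #4] = 1.20 μg/mL / 1200 = 0.001000 μg/mL = 1.00 ng/mL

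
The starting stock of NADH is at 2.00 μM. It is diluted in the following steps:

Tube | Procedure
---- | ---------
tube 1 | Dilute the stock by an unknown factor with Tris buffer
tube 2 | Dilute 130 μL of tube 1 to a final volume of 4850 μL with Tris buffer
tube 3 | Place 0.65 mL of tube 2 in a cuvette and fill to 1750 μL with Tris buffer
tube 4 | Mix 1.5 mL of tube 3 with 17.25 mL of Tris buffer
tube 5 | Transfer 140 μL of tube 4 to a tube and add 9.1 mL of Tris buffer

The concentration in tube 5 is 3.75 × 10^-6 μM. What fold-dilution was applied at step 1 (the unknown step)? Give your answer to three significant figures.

Step 1: unknown factor x
Step 2: 130 μL brought to 4850 μL → factor 4850/130 = 37.308
Step 3: 0.65 mL brought to 1750 μL → factor 1.75/0.65 = 2.6923
Step 4: 1.5 mL + 17.25 mL = 18.75 mL total → factor 18.75/1.5 = 12.5
Step 5: 140 μL + 9.1 mL = 9240 μL total → factor 9240/140 = 66
Product of known-step factors = 82866
Overall factor = 2.00 μM / (3.75 × 10^-6 μM) = 5.3333 × 10^5
x = 5.3333 × 10^5 / 82866 = 6.44

6.44-fold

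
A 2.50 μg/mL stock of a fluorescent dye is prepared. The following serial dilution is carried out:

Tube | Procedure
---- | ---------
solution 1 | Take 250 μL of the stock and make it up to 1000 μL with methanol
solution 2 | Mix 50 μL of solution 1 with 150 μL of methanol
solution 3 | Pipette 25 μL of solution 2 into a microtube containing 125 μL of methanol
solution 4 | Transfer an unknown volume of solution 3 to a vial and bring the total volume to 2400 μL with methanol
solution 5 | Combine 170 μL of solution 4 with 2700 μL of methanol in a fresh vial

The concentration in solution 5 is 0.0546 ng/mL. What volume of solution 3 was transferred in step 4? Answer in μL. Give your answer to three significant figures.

Step 1: 250 μL brought to 1000 μL → factor 1000/250 = 4
Step 2: 50 μL + 150 μL = 200 μL total → factor 200/50 = 4
Step 3: 25 μL + 125 μL = 150 μL total → factor 150/25 = 6
Step 4: v brought to 2400 μL → factor = 2400 μL/v
Step 5: 170 μL + 2700 μL = 2870 μL total → factor 2870/170 = 16.882
Product of known-step factors = 1620.7
Overall factor = 2.50 μg/mL / (0.0546 ng/mL) = 45788
Step-4 factor = 45788 / 1620.7 = 28.252
v = 2400 μL / 28.252 = 85.0 μL

85.0 μL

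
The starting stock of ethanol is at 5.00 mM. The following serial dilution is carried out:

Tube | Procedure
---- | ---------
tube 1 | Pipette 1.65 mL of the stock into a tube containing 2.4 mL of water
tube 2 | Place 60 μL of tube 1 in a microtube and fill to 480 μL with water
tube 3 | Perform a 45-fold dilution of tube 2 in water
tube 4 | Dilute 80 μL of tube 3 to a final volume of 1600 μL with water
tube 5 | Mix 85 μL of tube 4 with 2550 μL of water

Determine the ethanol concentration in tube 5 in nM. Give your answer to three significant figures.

9.13 nM

Step 1: 1.65 mL + 2.4 mL = 4.05 mL total → factor 4.05/1.65 = 2.4545
Step 2: 60 μL brought to 480 μL → factor 480/60 = 8
Step 3: 45-fold → factor 45
Step 4: 80 μL brought to 1600 μL → factor 1600/80 = 20
Step 5: 85 μL + 2550 μL = 2635 μL total → factor 2635/85 = 31
Overall dilution factor = 2.4545 × 8 × 45 × 20 × 31 = 5.4785 × 10^5
Final = 5.00 mM / 5.4785 × 10^5 = 9.127 × 10^-6 mM = 9.13 nM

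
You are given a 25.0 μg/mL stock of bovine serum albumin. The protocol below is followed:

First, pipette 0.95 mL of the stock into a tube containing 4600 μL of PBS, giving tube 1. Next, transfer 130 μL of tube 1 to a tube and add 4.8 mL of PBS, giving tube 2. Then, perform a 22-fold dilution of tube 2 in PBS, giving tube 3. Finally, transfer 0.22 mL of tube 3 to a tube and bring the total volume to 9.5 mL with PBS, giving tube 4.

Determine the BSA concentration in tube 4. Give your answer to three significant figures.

Step 1: 0.95 mL + 4600 μL = 5.55 mL total → factor 5.55/0.95 = 5.8421
Step 2: 130 μL + 4.8 mL = 4930 μL total → factor 4930/130 = 37.923
Step 3: 22-fold → factor 22
Step 4: 0.22 mL brought to 9.5 mL → factor 9.5/0.22 = 43.182
Overall dilution factor = 5.8421 × 37.923 × 22 × 43.182 = 2.1047 × 10^5
Final = 25.0 μg/mL / 2.1047 × 10^5 = 0.000119 μg/mL

0.000119 μg/mL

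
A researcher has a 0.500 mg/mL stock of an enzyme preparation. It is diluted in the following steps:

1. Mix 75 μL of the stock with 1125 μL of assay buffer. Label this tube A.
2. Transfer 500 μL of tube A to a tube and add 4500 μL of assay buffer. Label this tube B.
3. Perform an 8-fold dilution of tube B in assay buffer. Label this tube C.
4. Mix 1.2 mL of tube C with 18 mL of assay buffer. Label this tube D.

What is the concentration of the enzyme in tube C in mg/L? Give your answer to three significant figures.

0.391 mg/L

Step 1: 75 μL + 1125 μL = 1200 μL total → factor 1200/75 = 16
Step 2: 500 μL + 4500 μL = 5000 μL total → factor 5000/500 = 10
Step 3: 8-fold → factor 8
Dilution factor through tube C = 16 × 10 × 8 = 1280
[tube C] = 0.500 mg/mL / 1280 = 0.0003906 mg/mL = 0.391 mg/L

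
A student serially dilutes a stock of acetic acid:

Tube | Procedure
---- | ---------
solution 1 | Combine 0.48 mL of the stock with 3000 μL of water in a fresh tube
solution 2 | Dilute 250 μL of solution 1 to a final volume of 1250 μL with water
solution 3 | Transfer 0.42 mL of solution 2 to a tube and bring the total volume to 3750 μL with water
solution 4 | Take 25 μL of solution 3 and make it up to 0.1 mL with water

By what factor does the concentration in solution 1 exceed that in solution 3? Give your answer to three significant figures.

Step 1: 0.48 mL + 3000 μL = 3.48 mL total → factor 3.48/0.48 = 7.25
Step 2: 250 μL brought to 1250 μL → factor 1250/250 = 5
Step 3: 0.42 mL brought to 3750 μL → factor 3.75/0.42 = 8.9286
Dilution factor to solution 1 = 7.25; to solution 3 = 323.66
[solution 1]/[solution 3] = (factor to solution 3)/(factor to solution 1) = 323.66/7.25 = 44.6

44.6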